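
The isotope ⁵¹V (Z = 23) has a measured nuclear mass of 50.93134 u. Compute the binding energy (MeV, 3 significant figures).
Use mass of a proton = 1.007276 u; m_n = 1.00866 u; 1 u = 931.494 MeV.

Mass of separated nucleons = 23(1.007276) + 28(1.00866) = 23.167348 + 28.24248 = 51.409828 u
The mass defect is 51.409828 − 50.93134 = 0.478488 u.
Converting to energy: 0.478488 u × 931.494 MeV/u = 445.709 MeV

446 MeV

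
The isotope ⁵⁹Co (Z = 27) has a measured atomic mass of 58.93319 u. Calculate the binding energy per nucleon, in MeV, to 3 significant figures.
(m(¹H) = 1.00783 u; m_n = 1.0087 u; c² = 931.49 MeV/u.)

The nucleus contains 27 protons and 59 − 27 = 32 neutrons.
Mass of separated nucleons = 27(1.00783) + 32(1.0087) = 27.21141 + 32.2784 = 59.48981 u
Mass defect Δm = 59.48981 − 58.93319 = 0.55662 u
Converting to energy: 0.55662 u × 931.49 MeV/u = 518.486 MeV
Dividing by A = 59 gives 8.788 MeV per nucleon.

8.79 MeV/nucleon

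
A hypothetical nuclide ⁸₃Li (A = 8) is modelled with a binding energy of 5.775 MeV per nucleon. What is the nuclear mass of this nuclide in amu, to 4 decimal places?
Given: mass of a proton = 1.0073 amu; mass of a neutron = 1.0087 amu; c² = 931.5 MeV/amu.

8.0158 amu

Total binding energy = 8 × 5.775 = 46.200 MeV
Mass defect = 46.200 MeV / (931.5 MeV/amu) = 0.049597 amu
Constituent mass = 3(1.0073) + 5(1.0087) = 8.0654 amu
Nuclear mass = 8.0654 − 0.049597 = 8.015803 amu ≈ 8.0158 amu (to 4 decimal places)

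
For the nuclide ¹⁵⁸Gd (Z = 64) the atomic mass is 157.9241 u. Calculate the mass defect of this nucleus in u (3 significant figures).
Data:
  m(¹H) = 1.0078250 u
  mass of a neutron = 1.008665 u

1.39 u

Z = 64, so N = A − Z = 158 − 64 = 94.
Mass of separated nucleons = 64(1.0078250) + 94(1.008665) = 64.5008000 + 94.814510 = 159.3153100 u
Δm = 159.3153100 − 157.9241 = 1.3912100 u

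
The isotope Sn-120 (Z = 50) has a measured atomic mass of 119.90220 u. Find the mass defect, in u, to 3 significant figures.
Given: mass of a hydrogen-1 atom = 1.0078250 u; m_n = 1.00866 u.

Mass of separated nucleons = 50(1.0078250) + 70(1.00866) = 50.3912500 + 70.60620 = 120.9974500 u
Δm = 120.9974500 − 119.90220 = 1.0952500 u

1.10 u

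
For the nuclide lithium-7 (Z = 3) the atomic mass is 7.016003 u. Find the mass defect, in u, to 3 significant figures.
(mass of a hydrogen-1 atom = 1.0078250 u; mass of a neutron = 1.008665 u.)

0.0421 u

Z = 3, so N = A − Z = 7 − 3 = 4.
Mass of separated nucleons = 3(1.0078250) + 4(1.008665) = 3.0234750 + 4.034660 = 7.0581350 u
Δm = 7.0581350 − 7.016003 = 0.0421320 u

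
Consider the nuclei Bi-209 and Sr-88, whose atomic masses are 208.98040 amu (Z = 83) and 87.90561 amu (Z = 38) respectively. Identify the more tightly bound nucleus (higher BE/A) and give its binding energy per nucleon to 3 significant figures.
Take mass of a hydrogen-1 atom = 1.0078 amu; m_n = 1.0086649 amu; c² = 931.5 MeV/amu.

Sr-88; 8.72 MeV/nucleon

Bi-209: Σm = 83(1.0078) + 126(1.0086649) = 210.7391774 amu; Δm = 1.7587774 amu; E_B = 1638.3 MeV; E_B/A = 7.839 MeV
Sr-88: Σm = 38(1.0078) + 50(1.0086649) = 88.7296450 amu; Δm = 0.8240350 amu; E_B = 767.59 MeV; E_B/A = 8.723 MeV
Sr-88 has the higher binding energy per nucleon, so it is the more tightly bound nucleus.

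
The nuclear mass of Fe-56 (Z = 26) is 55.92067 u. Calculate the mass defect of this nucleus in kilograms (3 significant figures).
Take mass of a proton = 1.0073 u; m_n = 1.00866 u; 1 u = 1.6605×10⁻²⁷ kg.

The nucleus contains 26 protons and 56 − 26 = 30 neutrons.
Mass of separated nucleons = 26(1.0073) + 30(1.00866) = 26.1898 + 30.25980 = 56.44960 u
The mass defect is 56.44960 − 55.92067 = 0.52893 u.
In SI units: 0.52893 u × 1.6605×10⁻²⁷ kg/u = 8.7829e-28 kg

8.78e-28 kg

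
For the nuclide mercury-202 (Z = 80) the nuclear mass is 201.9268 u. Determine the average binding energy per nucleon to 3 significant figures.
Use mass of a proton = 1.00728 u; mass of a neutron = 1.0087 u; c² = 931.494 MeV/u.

7.92 MeV/nucleon

Total constituent mass: 80 × 1.00728 + 122 × 1.0087 = 203.64380 u
Mass defect Δm = 203.64380 − 201.9268 = 1.71700 u
Binding energy = Δm·c² = 1.71700 × 931.494 MeV/u = 1599.38 MeV
Dividing by A = 202 gives 7.918 MeV per nucleon.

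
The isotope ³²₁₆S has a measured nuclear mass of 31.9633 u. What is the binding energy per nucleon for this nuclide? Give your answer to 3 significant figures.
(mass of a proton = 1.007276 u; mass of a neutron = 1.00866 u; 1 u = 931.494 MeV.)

8.49 MeV/nucleon

The nucleus contains 16 protons and 32 − 16 = 16 neutrons.
Mass of separated nucleons = 16(1.007276) + 16(1.00866) = 16.116416 + 16.13856 = 32.254976 u
The mass defect is 32.254976 − 31.9633 = 0.291676 u.
Binding energy = Δm·c² = 0.291676 × 931.494 MeV/u = 271.694 MeV
Per nucleon: 271.694 / 32 = 8.490 MeV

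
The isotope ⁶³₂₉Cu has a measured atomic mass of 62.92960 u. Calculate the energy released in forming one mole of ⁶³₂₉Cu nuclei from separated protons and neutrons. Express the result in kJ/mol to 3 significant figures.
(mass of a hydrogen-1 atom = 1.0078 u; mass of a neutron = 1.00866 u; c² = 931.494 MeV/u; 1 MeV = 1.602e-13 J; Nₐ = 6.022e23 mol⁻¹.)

With 29 protons and 34 neutrons (A = 63):
Σm = 29·m(¹H) + 34·m_n = 29.2262 + 34.29444 = 63.52064 u
Mass defect Δm = 63.52064 − 62.92960 = 0.59104 u
Binding energy = Δm·c² = 0.59104 × 931.494 MeV/u = 550.550 MeV
Per nucleus in joules: 550.550 MeV × 1.602e-13 J/MeV = 8.8198e-11 J
Per mole: 8.8198e-11 J × 6.022e23 mol⁻¹ = 5.3113e+13 J/mol

5.31e+10 kJ/mol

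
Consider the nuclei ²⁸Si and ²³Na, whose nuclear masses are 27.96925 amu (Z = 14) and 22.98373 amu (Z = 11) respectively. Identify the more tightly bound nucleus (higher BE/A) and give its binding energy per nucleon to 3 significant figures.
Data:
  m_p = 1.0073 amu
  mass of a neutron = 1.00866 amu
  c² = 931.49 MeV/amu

²⁸Si: Σm = 14(1.0073) + 14(1.00866) = 28.22344 amu; Δm = 0.25419 amu; E_B = 236.78 MeV; E_B/A = 8.456 MeV
²³Na: Σm = 11(1.0073) + 12(1.00866) = 23.18422 amu; Δm = 0.20049 amu; E_B = 186.75 MeV; E_B/A = 8.120 MeV
²⁸Si has the higher binding energy per nucleon, so it is the more tightly bound nucleus.

²⁸Si; 8.46 MeV/nucleon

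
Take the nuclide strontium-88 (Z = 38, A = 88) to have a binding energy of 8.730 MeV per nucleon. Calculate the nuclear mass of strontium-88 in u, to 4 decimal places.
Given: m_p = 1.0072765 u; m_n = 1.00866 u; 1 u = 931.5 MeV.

87.8848 u

Total binding energy = 88 × 8.730 = 768.240 MeV
Mass defect = 768.240 MeV / (931.5 MeV/u) = 0.824734 u
Constituent mass = 38(1.0072765) + 50(1.00866) = 88.7095070 u
Nuclear mass = 88.7095070 − 0.824734 = 87.8847730 u ≈ 87.8848 u (to 4 decimal places)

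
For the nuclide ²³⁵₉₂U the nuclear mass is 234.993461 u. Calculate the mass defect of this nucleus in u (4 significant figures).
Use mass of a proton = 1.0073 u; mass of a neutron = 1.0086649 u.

1.917 u

The nucleus contains 92 protons and 235 − 92 = 143 neutrons.
Mass of separated nucleons = 92(1.0073) + 143(1.0086649) = 92.6716 + 144.2390807 = 236.9106807 u
The mass defect is 236.9106807 − 234.993461 = 1.9172197 u.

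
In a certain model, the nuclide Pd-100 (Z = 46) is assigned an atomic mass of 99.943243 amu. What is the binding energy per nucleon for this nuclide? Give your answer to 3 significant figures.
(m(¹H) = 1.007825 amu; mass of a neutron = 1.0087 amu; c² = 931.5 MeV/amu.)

Mass of separated nucleons = 46(1.007825) + 54(1.0087) = 46.359950 + 54.4698 = 100.829750 amu
The mass defect is 100.829750 − 99.943243 = 0.886507 amu.
Converting to energy: 0.886507 amu × 931.5 MeV/amu = 825.781 MeV
Dividing by A = 100 gives 8.258 MeV per nucleon.

8.26 MeV/nucleon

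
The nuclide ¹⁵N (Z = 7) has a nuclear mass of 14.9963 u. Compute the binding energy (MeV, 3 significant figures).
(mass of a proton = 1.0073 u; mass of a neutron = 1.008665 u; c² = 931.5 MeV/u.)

Z = 7, so N = A − Z = 15 − 7 = 8.
Total constituent mass: 7 × 1.0073 + 8 × 1.008665 = 15.120420 u
The mass defect is 15.120420 − 14.9963 = 0.124120 u.
Binding energy = Δm·c² = 0.124120 × 931.5 MeV/u = 115.618 MeV

116 MeV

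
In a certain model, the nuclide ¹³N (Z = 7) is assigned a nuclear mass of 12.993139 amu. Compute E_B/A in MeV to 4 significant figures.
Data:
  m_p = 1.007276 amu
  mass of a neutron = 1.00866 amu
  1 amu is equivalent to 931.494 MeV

7.864 MeV/nucleon

With 7 protons and 6 neutrons (A = 13):
Mass of separated nucleons = 7(1.007276) + 6(1.00866) = 7.050932 + 6.05196 = 13.102892 amu
Δm = 13.102892 − 12.993139 = 0.109753 amu
E_B = 0.109753 × 931.494 = 102.234 MeV
Per nucleon: 102.234 / 13 = 7.864 MeV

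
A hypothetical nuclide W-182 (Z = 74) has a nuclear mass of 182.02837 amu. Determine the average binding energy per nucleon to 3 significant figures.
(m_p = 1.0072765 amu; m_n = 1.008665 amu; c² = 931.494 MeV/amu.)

7.40 MeV/nucleon

The nucleus contains 74 protons and 182 − 74 = 108 neutrons.
Mass of separated nucleons = 74(1.0072765) + 108(1.008665) = 74.5384610 + 108.935820 = 183.4742810 amu
The mass defect is 183.4742810 − 182.02837 = 1.4459110 amu.
Converting to energy: 1.4459110 amu × 931.494 MeV/amu = 1346.86 MeV
BE/A = 1346.86 MeV / 182 = 7.400 MeV/nucleon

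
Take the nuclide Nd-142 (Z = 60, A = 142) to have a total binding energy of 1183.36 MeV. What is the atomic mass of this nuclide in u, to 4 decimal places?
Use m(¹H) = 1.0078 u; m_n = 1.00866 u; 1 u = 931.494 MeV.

Mass defect = 1183.36 MeV / (931.494 MeV/u) = 1.270389 u
Constituent mass = 60(1.0078) + 82(1.00866) = 143.17812 u
Atomic mass = 143.17812 − 1.270389 = 141.907731 u ≈ 141.9077 u (to 4 decimal places)

141.9077 u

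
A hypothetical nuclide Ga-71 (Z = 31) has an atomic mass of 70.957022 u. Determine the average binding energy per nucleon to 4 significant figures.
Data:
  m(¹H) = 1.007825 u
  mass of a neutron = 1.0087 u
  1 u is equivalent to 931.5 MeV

Mass of separated nucleons = 31(1.007825) + 40(1.0087) = 31.242575 + 40.3480 = 71.590575 u
Mass defect Δm = 71.590575 − 70.957022 = 0.633553 u
Converting to energy: 0.633553 u × 931.5 MeV/u = 590.155 MeV
BE/A = 590.155 MeV / 71 = 8.312 MeV/nucleon

8.312 MeV/nucleon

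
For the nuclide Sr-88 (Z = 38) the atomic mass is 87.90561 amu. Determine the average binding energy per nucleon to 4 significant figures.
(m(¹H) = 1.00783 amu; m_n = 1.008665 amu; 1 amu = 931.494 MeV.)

Total constituent mass: 38 × 1.00783 + 50 × 1.008665 = 88.730790 amu
Δm = 88.730790 − 87.90561 = 0.825180 amu
Converting to energy: 0.825180 amu × 931.494 MeV/amu = 768.650 MeV
BE/A = 768.650 MeV / 88 = 8.735 MeV/nucleon

8.735 MeV/nucleon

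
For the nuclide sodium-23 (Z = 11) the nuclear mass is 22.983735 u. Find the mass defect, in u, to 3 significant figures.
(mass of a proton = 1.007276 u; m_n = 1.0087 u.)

0.201 u

Z = 11, so N = A − Z = 23 − 11 = 12.
Total constituent mass: 11 × 1.007276 + 12 × 1.0087 = 23.184436 u
Δm = 23.184436 − 22.983735 = 0.200701 u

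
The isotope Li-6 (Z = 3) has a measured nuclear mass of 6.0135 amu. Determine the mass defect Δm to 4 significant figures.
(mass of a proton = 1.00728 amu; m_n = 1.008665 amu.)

Mass of separated nucleons = 3(1.00728) + 3(1.008665) = 3.02184 + 3.025995 = 6.047835 amu
The mass defect is 6.047835 − 6.0135 = 0.034335 amu.

0.03434 amu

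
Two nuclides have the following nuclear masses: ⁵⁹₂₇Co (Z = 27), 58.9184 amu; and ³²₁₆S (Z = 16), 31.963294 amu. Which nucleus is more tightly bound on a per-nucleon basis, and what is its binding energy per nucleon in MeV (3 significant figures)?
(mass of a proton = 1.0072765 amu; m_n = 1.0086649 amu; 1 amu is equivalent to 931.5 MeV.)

⁵⁹₂₇Co; 8.77 MeV/nucleon

⁵⁹₂₇Co: Σm = 27(1.0072765) + 32(1.0086649) = 59.4737423 amu; Δm = 0.5553423 amu; E_B = 517.30 MeV; E_B/A = 8.768 MeV
³²₁₆S: Σm = 16(1.0072765) + 16(1.0086649) = 32.2550624 amu; Δm = 0.2917684 amu; E_B = 271.78 MeV; E_B/A = 8.493 MeV
⁵⁹₂₇Co has the higher binding energy per nucleon, so it is the more tightly bound nucleus.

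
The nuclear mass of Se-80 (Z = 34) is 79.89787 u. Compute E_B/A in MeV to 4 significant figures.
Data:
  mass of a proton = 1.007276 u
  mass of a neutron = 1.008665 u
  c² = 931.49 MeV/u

With 34 protons and 46 neutrons (A = 80):
Total constituent mass: 34 × 1.007276 + 46 × 1.008665 = 80.645974 u
The mass defect is 80.645974 − 79.89787 = 0.748104 u.
Binding energy = Δm·c² = 0.748104 × 931.49 MeV/u = 696.851 MeV
Per nucleon: 696.851 / 80 = 8.711 MeV

8.711 MeV/nucleon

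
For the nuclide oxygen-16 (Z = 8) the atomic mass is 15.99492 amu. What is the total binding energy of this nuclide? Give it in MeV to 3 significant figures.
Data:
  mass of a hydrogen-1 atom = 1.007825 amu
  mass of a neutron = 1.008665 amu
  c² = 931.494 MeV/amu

128 MeV

Total constituent mass: 8 × 1.007825 + 8 × 1.008665 = 16.131920 amu
Mass defect Δm = 16.131920 − 15.99492 = 0.137000 amu
E_B = 0.137000 × 931.494 = 127.615 MeV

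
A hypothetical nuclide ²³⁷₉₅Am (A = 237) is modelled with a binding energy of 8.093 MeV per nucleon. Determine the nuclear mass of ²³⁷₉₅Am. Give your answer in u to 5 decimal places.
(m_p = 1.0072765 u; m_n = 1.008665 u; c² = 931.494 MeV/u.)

236.86260 u

Total binding energy = 237 × 8.093 = 1918.041 MeV
Mass defect = 1918.041 MeV / (931.494 MeV/u) = 2.0591018 u
Constituent mass = 95(1.0072765) + 142(1.008665) = 238.9216975 u
Nuclear mass = 238.9216975 − 2.0591018 = 236.8625957 u ≈ 236.86260 u (to 5 decimal places)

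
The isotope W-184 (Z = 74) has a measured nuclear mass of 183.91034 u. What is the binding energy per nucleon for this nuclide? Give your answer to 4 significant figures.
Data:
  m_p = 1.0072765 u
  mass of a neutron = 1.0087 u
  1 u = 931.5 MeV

The nucleus contains 74 protons and 184 − 74 = 110 neutrons.
Total constituent mass: 74 × 1.0072765 + 110 × 1.0087 = 185.4954610 u
Mass defect Δm = 185.4954610 − 183.91034 = 1.5851210 u
Binding energy = Δm·c² = 1.5851210 × 931.5 MeV/u = 1476.54 MeV
Dividing by A = 184 gives 8.025 MeV per nucleon.

8.025 MeV/nucleon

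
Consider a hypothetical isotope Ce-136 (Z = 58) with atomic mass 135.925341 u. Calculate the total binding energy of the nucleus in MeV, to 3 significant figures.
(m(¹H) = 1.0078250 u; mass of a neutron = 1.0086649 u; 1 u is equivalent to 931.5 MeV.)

With 58 protons and 78 neutrons (A = 136):
Total constituent mass: 58 × 1.0078250 + 78 × 1.0086649 = 137.1297122 u
The mass defect is 137.1297122 − 135.925341 = 1.2043712 u.
Binding energy = Δm·c² = 1.2043712 × 931.5 MeV/u = 1121.87 MeV

1120 MeV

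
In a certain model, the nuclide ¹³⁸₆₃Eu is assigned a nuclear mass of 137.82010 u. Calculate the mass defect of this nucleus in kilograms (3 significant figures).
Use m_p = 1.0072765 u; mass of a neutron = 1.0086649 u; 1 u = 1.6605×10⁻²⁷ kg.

2.14e-27 kg

The nucleus contains 63 protons and 138 − 63 = 75 neutrons.
Σm = 63·m_p + 75·m_n = 63.4584195 + 75.6498675 = 139.1082870 u
Δm = 139.1082870 − 137.82010 = 1.2881870 u
In SI units: 1.2881870 u × 1.6605×10⁻²⁷ kg/u = 2.1390e-27 kg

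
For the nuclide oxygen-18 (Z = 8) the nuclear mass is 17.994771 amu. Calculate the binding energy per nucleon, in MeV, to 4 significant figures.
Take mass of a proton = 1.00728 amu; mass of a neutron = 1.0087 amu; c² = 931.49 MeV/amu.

7.787 MeV/nucleon

With 8 protons and 10 neutrons (A = 18):
Σm = 8·m_p + 10·m_n = 8.05824 + 10.0870 = 18.14524 amu
Mass defect Δm = 18.14524 − 17.994771 = 0.150469 amu
Converting to energy: 0.150469 amu × 931.49 MeV/amu = 140.160 MeV
Dividing by A = 18 gives 7.787 MeV per nucleon.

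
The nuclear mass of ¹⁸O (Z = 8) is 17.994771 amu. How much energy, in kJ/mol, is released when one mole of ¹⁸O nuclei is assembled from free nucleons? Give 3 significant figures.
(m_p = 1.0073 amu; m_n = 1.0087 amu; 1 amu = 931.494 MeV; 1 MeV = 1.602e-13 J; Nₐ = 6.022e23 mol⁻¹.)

With 8 protons and 10 neutrons (A = 18):
Total constituent mass: 8 × 1.0073 + 10 × 1.0087 = 18.1454 amu
The mass defect is 18.1454 − 17.994771 = 0.150629 amu.
Converting to energy: 0.150629 amu × 931.494 MeV/amu = 140.310 MeV
Per nucleus in joules: 140.310 MeV × 1.602e-13 J/MeV = 2.2478e-11 J
Per mole: 2.2478e-11 J × 6.022e23 mol⁻¹ = 1.3536e+13 J/mol

1.35e+10 kJ/mol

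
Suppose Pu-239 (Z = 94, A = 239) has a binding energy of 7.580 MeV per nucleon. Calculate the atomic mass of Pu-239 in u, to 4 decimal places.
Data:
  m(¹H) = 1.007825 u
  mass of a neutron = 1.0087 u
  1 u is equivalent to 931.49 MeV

Total binding energy = 239 × 7.580 = 1811.620 MeV
Mass defect = 1811.620 MeV / (931.49 MeV/u) = 1.944863 u
Constituent mass = 94(1.007825) + 145(1.0087) = 240.997050 u
Atomic mass = 240.997050 − 1.944863 = 239.052187 u ≈ 239.0522 u (to 4 decimal places)

239.0522 u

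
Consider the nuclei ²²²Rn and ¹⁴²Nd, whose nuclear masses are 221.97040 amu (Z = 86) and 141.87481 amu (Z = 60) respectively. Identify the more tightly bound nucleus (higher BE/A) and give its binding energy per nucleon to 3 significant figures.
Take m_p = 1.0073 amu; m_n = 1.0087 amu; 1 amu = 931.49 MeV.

¹⁴²Nd; 8.37 MeV/nucleon

²²²Rn: Σm = 86(1.0073) + 136(1.0087) = 223.8110 amu; Δm = 1.84060 amu; E_B = 1714.5 MeV; E_B/A = 7.723 MeV
¹⁴²Nd: Σm = 60(1.0073) + 82(1.0087) = 143.1514 amu; Δm = 1.27659 amu; E_B = 1189.1 MeV; E_B/A = 8.374 MeV
¹⁴²Nd has the higher binding energy per nucleon, so it is the more tightly bound nucleus.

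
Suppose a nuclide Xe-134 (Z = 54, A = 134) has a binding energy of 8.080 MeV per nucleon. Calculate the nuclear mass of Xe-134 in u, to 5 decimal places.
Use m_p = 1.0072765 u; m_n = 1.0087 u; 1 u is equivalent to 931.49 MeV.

Total binding energy = 134 × 8.080 = 1082.720 MeV
Mass defect = 1082.720 MeV / (931.49 MeV/u) = 1.1623528 u
Constituent mass = 54(1.0072765) + 80(1.0087) = 135.0889310 u
Nuclear mass = 135.0889310 − 1.1623528 = 133.9265782 u ≈ 133.92658 u (to 5 decimal places)

133.92658 u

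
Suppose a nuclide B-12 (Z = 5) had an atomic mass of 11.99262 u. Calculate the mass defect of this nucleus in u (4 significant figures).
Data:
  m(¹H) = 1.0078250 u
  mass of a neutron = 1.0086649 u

0.1072 u

With 5 protons and 7 neutrons (A = 12):
Mass of separated nucleons = 5(1.0078250) + 7(1.0086649) = 5.0391250 + 7.0606543 = 12.0997793 u
Δm = 12.0997793 − 11.99262 = 0.1071593 u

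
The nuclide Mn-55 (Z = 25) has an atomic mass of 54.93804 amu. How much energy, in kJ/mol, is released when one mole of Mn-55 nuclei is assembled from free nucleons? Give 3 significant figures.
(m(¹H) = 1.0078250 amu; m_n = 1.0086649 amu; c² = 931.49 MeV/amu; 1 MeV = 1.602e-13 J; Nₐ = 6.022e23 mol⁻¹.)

Total constituent mass: 25 × 1.0078250 + 30 × 1.0086649 = 55.4555720 amu
Δm = 55.4555720 − 54.93804 = 0.5175320 amu
Binding energy = Δm·c² = 0.5175320 × 931.49 MeV/amu = 482.076 MeV
Per nucleus in joules: 482.076 MeV × 1.602e-13 J/MeV = 7.7229e-11 J
Per mole: 7.7229e-11 J × 6.022e23 mol⁻¹ = 4.6507e+13 J/mol

4.65e+10 kJ/mol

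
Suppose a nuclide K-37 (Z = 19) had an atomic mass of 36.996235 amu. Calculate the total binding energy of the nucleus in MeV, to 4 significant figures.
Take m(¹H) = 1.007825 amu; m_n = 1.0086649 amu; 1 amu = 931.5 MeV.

Total constituent mass: 19 × 1.007825 + 18 × 1.0086649 = 37.3046432 amu
Δm = 37.3046432 − 36.996235 = 0.3084082 amu
Binding energy = Δm·c² = 0.3084082 × 931.5 MeV/amu = 287.282 MeV

287.3 MeV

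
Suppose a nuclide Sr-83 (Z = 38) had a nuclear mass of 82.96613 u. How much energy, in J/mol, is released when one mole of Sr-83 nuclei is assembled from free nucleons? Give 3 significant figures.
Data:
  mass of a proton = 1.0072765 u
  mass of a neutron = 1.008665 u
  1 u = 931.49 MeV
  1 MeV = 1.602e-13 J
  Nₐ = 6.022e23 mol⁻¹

6.29e+13 J/mol

The nucleus contains 38 protons and 83 − 38 = 45 neutrons.
Mass of separated nucleons = 38(1.0072765) + 45(1.008665) = 38.2765070 + 45.389925 = 83.6664320 u
Mass defect Δm = 83.6664320 − 82.96613 = 0.7003020 u
E_B = 0.7003020 × 931.49 = 652.324 MeV
Per nucleus in joules: 652.324 MeV × 1.602e-13 J/MeV = 1.0450e-10 J
Per mole: 1.0450e-10 J × 6.022e23 mol⁻¹ = 6.2930e+13 J/mol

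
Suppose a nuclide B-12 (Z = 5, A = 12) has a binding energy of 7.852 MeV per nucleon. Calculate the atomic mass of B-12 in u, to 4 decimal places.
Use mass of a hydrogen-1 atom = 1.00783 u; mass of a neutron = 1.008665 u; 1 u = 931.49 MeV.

11.9987 u

Total binding energy = 12 × 7.852 = 94.224 MeV
Mass defect = 94.224 MeV / (931.49 MeV/u) = 0.101154 u
Constituent mass = 5(1.00783) + 7(1.008665) = 12.099805 u
Atomic mass = 12.099805 − 0.101154 = 11.998651 u ≈ 11.9987 u (to 4 decimal places)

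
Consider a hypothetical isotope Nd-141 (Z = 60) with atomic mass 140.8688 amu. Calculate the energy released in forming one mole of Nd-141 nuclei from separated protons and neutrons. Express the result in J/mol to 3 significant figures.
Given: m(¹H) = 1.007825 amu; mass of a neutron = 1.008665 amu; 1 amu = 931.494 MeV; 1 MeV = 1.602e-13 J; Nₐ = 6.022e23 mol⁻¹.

Mass of separated nucleons = 60(1.007825) + 81(1.008665) = 60.469500 + 81.701865 = 142.171365 amu
Δm = 142.171365 − 140.8688 = 1.302565 amu
Converting to energy: 1.302565 amu × 931.494 MeV/amu = 1213.33 MeV
Per nucleus in joules: 1213.33 MeV × 1.602e-13 J/MeV = 1.9438e-10 J
Per mole: 1.9438e-10 J × 6.022e23 mol⁻¹ = 1.1706e+14 J/mol

1.17e+14 J/mol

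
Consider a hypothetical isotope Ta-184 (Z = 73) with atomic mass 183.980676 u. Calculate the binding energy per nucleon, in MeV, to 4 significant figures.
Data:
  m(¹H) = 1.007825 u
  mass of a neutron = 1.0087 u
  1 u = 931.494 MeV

7.878 MeV/nucleon

Z = 73, so N = A − Z = 184 − 73 = 111.
Total constituent mass: 73 × 1.007825 + 111 × 1.0087 = 185.536925 u
The mass defect is 185.536925 − 183.980676 = 1.556249 u.
Binding energy = Δm·c² = 1.556249 × 931.494 MeV/u = 1449.64 MeV
Per nucleon: 1449.64 / 184 = 7.878 MeV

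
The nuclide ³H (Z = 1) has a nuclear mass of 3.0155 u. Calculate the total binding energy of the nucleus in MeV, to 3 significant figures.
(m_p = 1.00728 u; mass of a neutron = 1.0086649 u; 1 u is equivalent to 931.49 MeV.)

8.49 MeV

Σm = 1·m_p + 2·m_n = 1.00728 + 2.0173298 = 3.0246098 u
The mass defect is 3.0246098 − 3.0155 = 0.0091098 u.
E_B = 0.0091098 × 931.49 = 8.48569 MeV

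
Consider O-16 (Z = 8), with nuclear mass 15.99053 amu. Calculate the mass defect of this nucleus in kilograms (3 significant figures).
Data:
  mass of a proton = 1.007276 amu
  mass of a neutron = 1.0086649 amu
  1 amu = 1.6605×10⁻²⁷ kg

2.27e-28 kg

With 8 protons and 8 neutrons (A = 16):
Mass of separated nucleons = 8(1.007276) + 8(1.0086649) = 8.058208 + 8.0693192 = 16.1275272 amu
The mass defect is 16.1275272 − 15.99053 = 0.1369972 amu.
In SI units: 0.1369972 amu × 1.6605×10⁻²⁷ kg/amu = 2.2748e-28 kg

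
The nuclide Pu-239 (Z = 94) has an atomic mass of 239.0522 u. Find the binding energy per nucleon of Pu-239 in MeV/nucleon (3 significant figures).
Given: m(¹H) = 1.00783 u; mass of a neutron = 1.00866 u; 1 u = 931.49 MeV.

The nucleus contains 94 protons and 239 − 94 = 145 neutrons.
Total constituent mass: 94 × 1.00783 + 145 × 1.00866 = 240.99172 u
Δm = 240.99172 − 239.0522 = 1.93952 u
Converting to energy: 1.93952 u × 931.49 MeV/u = 1806.64 MeV
BE/A = 1806.64 MeV / 239 = 7.559 MeV/nucleon

7.56 MeV/nucleon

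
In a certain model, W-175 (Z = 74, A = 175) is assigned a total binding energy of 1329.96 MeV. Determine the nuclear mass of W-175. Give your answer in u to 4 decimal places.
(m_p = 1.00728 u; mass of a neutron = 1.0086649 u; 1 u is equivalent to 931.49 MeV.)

174.9861 u

Mass defect = 1329.96 MeV / (931.49 MeV/u) = 1.427777 u
Constituent mass = 74(1.00728) + 101(1.0086649) = 176.4138749 u
Nuclear mass = 176.4138749 − 1.427777 = 174.9860979 u ≈ 174.9861 u (to 4 decimal places)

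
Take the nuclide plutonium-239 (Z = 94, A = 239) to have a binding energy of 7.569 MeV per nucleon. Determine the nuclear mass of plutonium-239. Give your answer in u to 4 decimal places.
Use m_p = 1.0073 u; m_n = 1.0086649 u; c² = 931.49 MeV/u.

Total binding energy = 239 × 7.569 = 1808.991 MeV
Mass defect = 1808.991 MeV / (931.49 MeV/u) = 1.942040 u
Constituent mass = 94(1.0073) + 145(1.0086649) = 240.9426105 u
Nuclear mass = 240.9426105 − 1.942040 = 239.0005705 u ≈ 239.0006 u (to 4 decimal places)

239.0006 u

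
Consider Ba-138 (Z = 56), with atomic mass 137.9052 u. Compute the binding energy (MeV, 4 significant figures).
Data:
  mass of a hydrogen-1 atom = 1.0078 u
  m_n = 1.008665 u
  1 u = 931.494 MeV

1157 MeV

With 56 protons and 82 neutrons (A = 138):
Σm = 56·m(¹H) + 82·m_n = 56.4368 + 82.710530 = 139.147330 u
The mass defect is 139.147330 − 137.9052 = 1.242130 u.
Converting to energy: 1.242130 u × 931.494 MeV/u = 1157.04 MeV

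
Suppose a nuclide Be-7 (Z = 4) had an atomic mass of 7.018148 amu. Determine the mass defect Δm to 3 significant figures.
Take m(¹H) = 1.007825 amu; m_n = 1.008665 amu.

0.0391 amu

Total constituent mass: 4 × 1.007825 + 3 × 1.008665 = 7.057295 amu
The mass defect is 7.057295 − 7.018148 = 0.039147 amu.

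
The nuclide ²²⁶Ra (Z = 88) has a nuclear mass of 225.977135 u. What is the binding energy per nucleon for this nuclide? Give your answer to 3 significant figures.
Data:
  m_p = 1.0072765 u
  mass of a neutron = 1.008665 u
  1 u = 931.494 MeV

Z = 88, so N = A − Z = 226 − 88 = 138.
Mass of separated nucleons = 88(1.0072765) + 138(1.008665) = 88.6403320 + 139.195770 = 227.8361020 u
Mass defect Δm = 227.8361020 − 225.977135 = 1.8589670 u
E_B = 1.8589670 × 931.494 = 1731.62 MeV
BE/A = 1731.62 MeV / 226 = 7.662 MeV/nucleon

7.66 MeV/nucleon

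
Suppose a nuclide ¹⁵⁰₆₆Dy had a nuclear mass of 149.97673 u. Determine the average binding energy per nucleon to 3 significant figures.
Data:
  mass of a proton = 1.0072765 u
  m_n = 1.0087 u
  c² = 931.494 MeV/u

The nucleus contains 66 protons and 150 − 66 = 84 neutrons.
Total constituent mass: 66 × 1.0072765 + 84 × 1.0087 = 151.2110490 u
The mass defect is 151.2110490 − 149.97673 = 1.2343190 u.
E_B = 1.2343190 × 931.494 = 1149.76 MeV
BE/A = 1149.76 MeV / 150 = 7.665 MeV/nucleon

7.67 MeV/nucleon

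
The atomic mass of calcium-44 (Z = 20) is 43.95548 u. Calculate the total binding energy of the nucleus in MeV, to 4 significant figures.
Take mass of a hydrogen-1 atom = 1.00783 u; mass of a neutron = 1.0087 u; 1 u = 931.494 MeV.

Σm = 20·m(¹H) + 24·m_n = 20.15660 + 24.2088 = 44.36540 u
Mass defect Δm = 44.36540 − 43.95548 = 0.40992 u
E_B = 0.40992 × 931.494 = 381.838 MeV

381.8 MeV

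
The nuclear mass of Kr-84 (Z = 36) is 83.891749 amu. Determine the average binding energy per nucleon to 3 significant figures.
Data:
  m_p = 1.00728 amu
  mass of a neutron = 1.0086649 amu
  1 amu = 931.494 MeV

Z = 36, so N = A − Z = 84 − 36 = 48.
Σm = 36·m_p + 48·m_n = 36.26208 + 48.4159152 = 84.6779952 amu
The mass defect is 84.6779952 − 83.891749 = 0.7862462 amu.
Converting to energy: 0.7862462 amu × 931.494 MeV/amu = 732.384 MeV
BE/A = 732.384 MeV / 84 = 8.719 MeV/nucleon

8.72 MeV/nucleon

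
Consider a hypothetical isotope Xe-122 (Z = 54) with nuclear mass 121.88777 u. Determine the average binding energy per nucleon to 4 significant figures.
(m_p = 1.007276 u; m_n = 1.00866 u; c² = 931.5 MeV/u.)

8.353 MeV/nucleon

With 54 protons and 68 neutrons (A = 122):
Total constituent mass: 54 × 1.007276 + 68 × 1.00866 = 122.981784 u
The mass defect is 122.981784 − 121.88777 = 1.094014 u.
E_B = 1.094014 × 931.5 = 1019.07 MeV
Per nucleon: 1019.07 / 122 = 8.353 MeV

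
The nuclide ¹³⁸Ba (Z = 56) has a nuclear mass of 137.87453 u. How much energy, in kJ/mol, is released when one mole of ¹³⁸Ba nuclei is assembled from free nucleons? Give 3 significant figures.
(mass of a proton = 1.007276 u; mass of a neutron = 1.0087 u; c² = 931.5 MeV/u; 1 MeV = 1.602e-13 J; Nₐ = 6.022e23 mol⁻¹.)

Σm = 56·m_p + 82·m_n = 56.407456 + 82.7134 = 139.120856 u
The mass defect is 139.120856 − 137.87453 = 1.246326 u.
E_B = 1.246326 × 931.5 = 1160.95 MeV
Per nucleus in joules: 1160.95 MeV × 1.602e-13 J/MeV = 1.8598e-10 J
Per mole: 1.8598e-10 J × 6.022e23 mol⁻¹ = 1.1200e+14 J/mol

1.12e+11 kJ/mol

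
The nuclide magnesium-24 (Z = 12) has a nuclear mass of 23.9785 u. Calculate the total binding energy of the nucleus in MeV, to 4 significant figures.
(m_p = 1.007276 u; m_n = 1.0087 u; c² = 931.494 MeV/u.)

198.6 MeV

With 12 protons and 12 neutrons (A = 24):
Mass of separated nucleons = 12(1.007276) + 12(1.0087) = 12.087312 + 12.1044 = 24.191712 u
Mass defect Δm = 24.191712 − 23.9785 = 0.213212 u
E_B = 0.213212 × 931.494 = 198.606 MeV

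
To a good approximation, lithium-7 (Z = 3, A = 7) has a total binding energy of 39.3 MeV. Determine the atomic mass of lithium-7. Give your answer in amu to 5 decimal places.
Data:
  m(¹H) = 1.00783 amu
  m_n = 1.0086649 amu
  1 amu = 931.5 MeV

7.01596 amu

Mass defect = 39.3 MeV / (931.5 MeV/amu) = 0.0421900 amu
Constituent mass = 3(1.00783) + 4(1.0086649) = 7.0581496 amu
Atomic mass = 7.0581496 − 0.0421900 = 7.0159596 amu ≈ 7.01596 amu (to 5 decimal places)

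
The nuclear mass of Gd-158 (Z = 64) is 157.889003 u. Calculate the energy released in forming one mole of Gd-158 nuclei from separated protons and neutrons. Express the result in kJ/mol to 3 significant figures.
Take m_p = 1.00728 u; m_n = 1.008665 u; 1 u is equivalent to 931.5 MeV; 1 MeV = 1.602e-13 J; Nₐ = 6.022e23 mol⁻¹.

The nucleus contains 64 protons and 158 − 64 = 94 neutrons.
Σm = 64·m_p + 94·m_n = 64.46592 + 94.814510 = 159.280430 u
Δm = 159.280430 − 157.889003 = 1.391427 u
Binding energy = Δm·c² = 1.391427 × 931.5 MeV/u = 1296.11 MeV
Per nucleus in joules: 1296.11 MeV × 1.602e-13 J/MeV = 2.0764e-10 J
Per mole: 2.0764e-10 J × 6.022e23 mol⁻¹ = 1.2504e+14 J/mol

1.25e+11 kJ/mol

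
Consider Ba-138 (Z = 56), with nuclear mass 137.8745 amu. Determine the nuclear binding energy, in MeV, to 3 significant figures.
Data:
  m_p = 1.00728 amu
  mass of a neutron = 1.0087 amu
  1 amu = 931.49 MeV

The nucleus contains 56 protons and 138 − 56 = 82 neutrons.
Total constituent mass: 56 × 1.00728 + 82 × 1.0087 = 139.12108 amu
Mass defect Δm = 139.12108 − 137.8745 = 1.24658 amu
Binding energy = Δm·c² = 1.24658 × 931.49 MeV/amu = 1161.18 MeV

1160 MeV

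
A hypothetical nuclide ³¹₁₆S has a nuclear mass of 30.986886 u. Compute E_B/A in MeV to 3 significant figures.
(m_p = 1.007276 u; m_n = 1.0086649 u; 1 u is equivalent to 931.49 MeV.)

7.80 MeV/nucleon

Z = 16, so N = A − Z = 31 − 16 = 15.
Total constituent mass: 16 × 1.007276 + 15 × 1.0086649 = 31.2463895 u
Mass defect Δm = 31.2463895 − 30.986886 = 0.2595035 u
Binding energy = Δm·c² = 0.2595035 × 931.49 MeV/u = 241.725 MeV
BE/A = 241.725 MeV / 31 = 7.798 MeV/nucleon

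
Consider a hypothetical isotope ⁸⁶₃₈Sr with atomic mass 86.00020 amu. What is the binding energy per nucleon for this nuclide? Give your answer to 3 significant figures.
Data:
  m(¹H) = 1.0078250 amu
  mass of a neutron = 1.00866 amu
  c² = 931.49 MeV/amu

Z = 38, so N = A − Z = 86 − 38 = 48.
Mass of separated nucleons = 38(1.0078250) + 48(1.00866) = 38.2973500 + 48.41568 = 86.7130300 amu
The mass defect is 86.7130300 − 86.00020 = 0.7128300 amu.
Binding energy = Δm·c² = 0.7128300 × 931.49 MeV/amu = 663.994 MeV
Dividing by A = 86 gives 7.721 MeV per nucleon.

7.72 MeV/nucleon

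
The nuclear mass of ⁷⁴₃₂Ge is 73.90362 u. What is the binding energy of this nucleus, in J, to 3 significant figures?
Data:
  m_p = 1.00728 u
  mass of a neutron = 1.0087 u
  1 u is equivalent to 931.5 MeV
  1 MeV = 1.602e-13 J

1.04e-10 J

Z = 32, so N = A − Z = 74 − 32 = 42.
Σm = 32·m_p + 42·m_n = 32.23296 + 42.3654 = 74.59836 u
The mass defect is 74.59836 − 73.90362 = 0.69474 u.
E_B = 0.69474 × 931.5 = 647.150 MeV
In joules: 647.150 MeV × 1.602e-13 J/MeV = 1.0367e-10 J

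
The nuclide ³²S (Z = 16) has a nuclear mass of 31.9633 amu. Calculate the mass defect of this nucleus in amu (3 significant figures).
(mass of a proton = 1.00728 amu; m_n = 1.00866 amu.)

0.292 amu

Z = 16, so N = A − Z = 32 − 16 = 16.
Mass of separated nucleons = 16(1.00728) + 16(1.00866) = 16.11648 + 16.13856 = 32.25504 amu
The mass defect is 32.25504 − 31.9633 = 0.29174 amu.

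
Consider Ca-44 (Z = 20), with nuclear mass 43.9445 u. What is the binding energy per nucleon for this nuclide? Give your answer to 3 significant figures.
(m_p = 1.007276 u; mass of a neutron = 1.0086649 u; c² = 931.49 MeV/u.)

Z = 20, so N = A − Z = 44 − 20 = 24.
Total constituent mass: 20 × 1.007276 + 24 × 1.0086649 = 44.3534776 u
The mass defect is 44.3534776 − 43.9445 = 0.4089776 u.
Converting to energy: 0.4089776 u × 931.49 MeV/u = 380.959 MeV
Dividing by A = 44 gives 8.658 MeV per nucleon.

8.66 MeV/nucleon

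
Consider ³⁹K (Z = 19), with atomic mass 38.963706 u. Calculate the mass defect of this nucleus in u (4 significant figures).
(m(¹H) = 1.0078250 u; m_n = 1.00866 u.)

0.3582 u

The nucleus contains 19 protons and 39 − 19 = 20 neutrons.
Mass of separated nucleons = 19(1.0078250) + 20(1.00866) = 19.1486750 + 20.17320 = 39.3218750 u
Δm = 39.3218750 − 38.963706 = 0.3581690 u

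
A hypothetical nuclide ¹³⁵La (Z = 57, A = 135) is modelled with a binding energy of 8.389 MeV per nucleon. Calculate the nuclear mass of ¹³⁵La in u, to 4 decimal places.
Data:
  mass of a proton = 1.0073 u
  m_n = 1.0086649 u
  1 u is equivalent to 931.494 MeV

134.8762 u

Total binding energy = 135 × 8.389 = 1132.515 MeV
Mass defect = 1132.515 MeV / (931.494 MeV/u) = 1.215805 u
Constituent mass = 57(1.0073) + 78(1.0086649) = 136.0919622 u
Nuclear mass = 136.0919622 − 1.215805 = 134.8761572 u ≈ 134.8762 u (to 4 decimal places)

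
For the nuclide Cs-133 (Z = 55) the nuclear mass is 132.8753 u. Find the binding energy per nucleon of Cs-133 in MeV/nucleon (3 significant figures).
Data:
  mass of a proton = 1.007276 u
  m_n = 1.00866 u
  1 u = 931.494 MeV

Z = 55, so N = A − Z = 133 − 55 = 78.
Mass of separated nucleons = 55(1.007276) + 78(1.00866) = 55.400180 + 78.67548 = 134.075660 u
Δm = 134.075660 − 132.8753 = 1.200360 u
Converting to energy: 1.200360 u × 931.494 MeV/u = 1118.13 MeV
Dividing by A = 133 gives 8.407 MeV per nucleon.

8.41 MeV/nucleon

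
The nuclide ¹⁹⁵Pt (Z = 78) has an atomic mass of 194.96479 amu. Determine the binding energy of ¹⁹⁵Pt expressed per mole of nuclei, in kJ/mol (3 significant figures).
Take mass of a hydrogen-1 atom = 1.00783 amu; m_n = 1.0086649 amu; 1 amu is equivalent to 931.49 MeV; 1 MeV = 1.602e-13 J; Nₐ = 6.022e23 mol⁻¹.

1.49e+11 kJ/mol

Σm = 78·m(¹H) + 117·m_n = 78.61074 + 118.0137933 = 196.6245333 amu
The mass defect is 196.6245333 − 194.96479 = 1.6597433 amu.
E_B = 1.6597433 × 931.49 = 1546.03 MeV
Per nucleus in joules: 1546.03 MeV × 1.602e-13 J/MeV = 2.4767e-10 J
Per mole: 2.4767e-10 J × 6.022e23 mol⁻¹ = 1.4915e+14 J/mol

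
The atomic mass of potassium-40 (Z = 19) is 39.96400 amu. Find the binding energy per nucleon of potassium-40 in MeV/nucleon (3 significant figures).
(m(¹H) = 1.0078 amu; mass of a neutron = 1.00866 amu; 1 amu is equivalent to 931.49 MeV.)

Mass of separated nucleons = 19(1.0078) + 21(1.00866) = 19.1482 + 21.18186 = 40.33006 amu
The mass defect is 40.33006 − 39.96400 = 0.36606 amu.
Binding energy = Δm·c² = 0.36606 × 931.49 MeV/amu = 340.981 MeV
Per nucleon: 340.981 / 40 = 8.5245 MeV

8.52 MeV/nucleon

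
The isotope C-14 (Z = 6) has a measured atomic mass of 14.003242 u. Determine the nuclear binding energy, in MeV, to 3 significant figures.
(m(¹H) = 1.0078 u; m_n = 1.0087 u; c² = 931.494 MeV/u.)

Z = 6, so N = A − Z = 14 − 6 = 8.
Σm = 6·m(¹H) + 8·m_n = 6.0468 + 8.0696 = 14.1164 u
Δm = 14.1164 − 14.003242 = 0.113158 u
Converting to energy: 0.113158 u × 931.494 MeV/u = 105.406 MeV

105 MeV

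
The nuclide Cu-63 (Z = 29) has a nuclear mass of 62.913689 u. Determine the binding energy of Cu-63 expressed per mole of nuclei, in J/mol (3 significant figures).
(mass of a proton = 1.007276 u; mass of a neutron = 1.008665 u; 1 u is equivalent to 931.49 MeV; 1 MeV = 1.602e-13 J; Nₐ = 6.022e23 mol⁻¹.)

Z = 29, so N = A − Z = 63 − 29 = 34.
Total constituent mass: 29 × 1.007276 + 34 × 1.008665 = 63.505614 u
Δm = 63.505614 − 62.913689 = 0.591925 u
Converting to energy: 0.591925 u × 931.49 MeV/u = 551.372 MeV
Per nucleus in joules: 551.372 MeV × 1.602e-13 J/MeV = 8.8330e-11 J
Per mole: 8.8330e-11 J × 6.022e23 mol⁻¹ = 5.3192e+13 J/mol

5.32e+13 J/mol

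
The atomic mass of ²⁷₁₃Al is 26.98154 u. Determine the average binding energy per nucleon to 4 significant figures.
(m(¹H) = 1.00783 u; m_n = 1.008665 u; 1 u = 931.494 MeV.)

The nucleus contains 13 protons and 27 − 13 = 14 neutrons.
Total constituent mass: 13 × 1.00783 + 14 × 1.008665 = 27.223100 u
Δm = 27.223100 − 26.98154 = 0.241560 u
E_B = 0.241560 × 931.494 = 225.012 MeV
Per nucleon: 225.012 / 27 = 8.334 MeV

8.334 MeV/nucleon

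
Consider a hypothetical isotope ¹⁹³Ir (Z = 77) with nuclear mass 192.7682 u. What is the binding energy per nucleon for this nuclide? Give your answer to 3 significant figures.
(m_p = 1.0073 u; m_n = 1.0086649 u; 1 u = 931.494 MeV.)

Total constituent mass: 77 × 1.0073 + 116 × 1.0086649 = 194.5672284 u
Mass defect Δm = 194.5672284 − 192.7682 = 1.7990284 u
E_B = 1.7990284 × 931.494 = 1675.78 MeV
Per nucleon: 1675.78 / 193 = 8.683 MeV

8.68 MeV/nucleon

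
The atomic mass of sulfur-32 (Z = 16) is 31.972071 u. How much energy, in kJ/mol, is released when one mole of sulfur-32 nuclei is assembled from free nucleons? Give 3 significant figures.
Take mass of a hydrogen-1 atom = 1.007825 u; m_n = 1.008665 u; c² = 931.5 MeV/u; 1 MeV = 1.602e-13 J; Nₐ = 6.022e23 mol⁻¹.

Σm = 16·m(¹H) + 16·m_n = 16.125200 + 16.138640 = 32.263840 u
Mass defect Δm = 32.263840 − 31.972071 = 0.291769 u
E_B = 0.291769 × 931.5 = 271.783 MeV
Per nucleus in joules: 271.783 MeV × 1.602e-13 J/MeV = 4.3540e-11 J
Per mole: 4.3540e-11 J × 6.022e23 mol⁻¹ = 2.6220e+13 J/mol

2.62e+10 kJ/mol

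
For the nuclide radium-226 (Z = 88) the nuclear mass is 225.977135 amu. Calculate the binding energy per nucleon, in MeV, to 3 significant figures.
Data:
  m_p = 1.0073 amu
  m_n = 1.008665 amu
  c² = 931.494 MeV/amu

7.67 MeV/nucleon

Mass of separated nucleons = 88(1.0073) + 138(1.008665) = 88.6424 + 139.195770 = 227.838170 amu
Mass defect Δm = 227.838170 − 225.977135 = 1.861035 amu
Binding energy = Δm·c² = 1.861035 × 931.494 MeV/amu = 1733.54 MeV
Dividing by A = 226 gives 7.671 MeV per nucleon.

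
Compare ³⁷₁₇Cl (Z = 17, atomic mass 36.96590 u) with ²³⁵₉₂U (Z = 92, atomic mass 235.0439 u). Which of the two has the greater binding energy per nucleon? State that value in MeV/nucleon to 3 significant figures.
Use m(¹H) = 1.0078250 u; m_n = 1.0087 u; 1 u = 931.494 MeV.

³⁷₁₇Cl: Σm = 17(1.0078250) + 20(1.0087) = 37.3070250 u; Δm = 0.3411250 u; E_B = 317.76 MeV; E_B/A = 8.588 MeV
²³⁵₉₂U: Σm = 92(1.0078250) + 143(1.0087) = 236.9640000 u; Δm = 1.9201000 u; E_B = 1788.6 MeV; E_B/A = 7.611 MeV
³⁷₁₇Cl has the higher binding energy per nucleon, so it is the more tightly bound nucleus.

³⁷₁₇Cl; 8.59 MeV/nucleon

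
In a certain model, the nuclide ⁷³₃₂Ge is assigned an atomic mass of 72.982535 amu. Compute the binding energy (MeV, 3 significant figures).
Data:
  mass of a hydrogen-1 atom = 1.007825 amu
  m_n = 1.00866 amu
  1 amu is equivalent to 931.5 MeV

580 MeV

With 32 protons and 41 neutrons (A = 73):
Σm = 32·m(¹H) + 41·m_n = 32.250400 + 41.35506 = 73.605460 amu
The mass defect is 73.605460 − 72.982535 = 0.622925 amu.
Converting to energy: 0.622925 amu × 931.5 MeV/amu = 580.255 MeV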